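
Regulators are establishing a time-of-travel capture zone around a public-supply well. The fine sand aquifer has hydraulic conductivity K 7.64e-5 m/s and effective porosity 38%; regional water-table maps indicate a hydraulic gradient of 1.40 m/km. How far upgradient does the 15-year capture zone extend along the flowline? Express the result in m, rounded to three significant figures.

133 m

K = 7.64e-5 m/s × 86400 s/d = 6.601 m/d
Darcy flux q = K·i = 6.601 × 0.0014 = 0.009241 m/d
Average linear velocity = 0.009241 / 0.38 = 0.02432 m/d
T = 15 yr × 365 = 5475 d
L = v × T = 0.02432 × 5475 = 133.1 m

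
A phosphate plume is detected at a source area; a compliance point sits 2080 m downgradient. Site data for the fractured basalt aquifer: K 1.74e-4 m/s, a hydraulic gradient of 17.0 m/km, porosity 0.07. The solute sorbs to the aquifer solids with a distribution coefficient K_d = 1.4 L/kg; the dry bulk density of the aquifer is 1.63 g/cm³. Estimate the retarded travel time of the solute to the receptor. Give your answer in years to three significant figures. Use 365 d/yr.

K = 1.74e-4 m/s × 86400 s/d = 15.03 m/d
Darcy flux q = K·i = 15.03 × 0.017 = 0.2556 m/d
v_s = q/n_e = 0.2556/0.07 = 3.651 m/d
Retardation R = 1 + ρ_b·K_d/n = 1 + 1.63×1.4/0.07 = 33.60
Contaminant velocity v_c = v/R = 3.651/33.60 = 0.1087 m/d
t = L/v_c = 2080/0.1087 = 19140 d
   = 19140/365 = 52.4 yr

52.4 years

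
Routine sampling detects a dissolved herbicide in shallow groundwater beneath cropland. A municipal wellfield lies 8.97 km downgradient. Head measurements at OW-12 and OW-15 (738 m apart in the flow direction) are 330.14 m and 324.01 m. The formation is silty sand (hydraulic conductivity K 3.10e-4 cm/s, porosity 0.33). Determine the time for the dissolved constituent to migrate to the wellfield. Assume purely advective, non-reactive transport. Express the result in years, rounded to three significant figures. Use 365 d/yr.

Hydraulic gradient i = (330.14 − 324.01) / 738 = 6.13 / 738 = 0.008306
K = 3.10e-4 cm/s × 864 = 0.2678 m/d
Darcy flux q = K·i = 0.2678 × 0.008306 = 0.002225 m/d
Average linear velocity = 0.002225 / 0.33 = 0.006742 m/d
L = 8.97 km = 8970 m
t = L / v = 8970 / 0.006742 = 1.331e6 d
   = 1.331e6 / 365 = 3650 yr

3650 years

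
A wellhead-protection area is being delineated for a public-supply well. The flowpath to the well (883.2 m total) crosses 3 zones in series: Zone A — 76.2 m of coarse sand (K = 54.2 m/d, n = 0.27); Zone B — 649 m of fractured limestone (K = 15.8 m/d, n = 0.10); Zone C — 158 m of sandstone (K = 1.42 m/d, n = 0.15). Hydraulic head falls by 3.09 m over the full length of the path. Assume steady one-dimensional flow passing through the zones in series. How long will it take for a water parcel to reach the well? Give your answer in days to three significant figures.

Steady 1-D flow in series ⇒ the Darcy flux q is identical in every zone and the zone head losses add (resistances L/K in series).
Σ(L/K) = 76.2/54.2 + 649/15.8 + 158/1.42 = 1.406 + 41.08 + 111.3 = 153.7 d
q = ΔH / Σ(L/K) = 3.09 / 153.7 = 0.02010 m/d (same in every zone)
Zone A: v = q/n = 0.02010/0.27 = 0.07444 m/d → t_A = 76.2/0.07444 = 1024 d
Zone B: v = q/n = 0.02010/0.10 = 0.2010 m/d → t_B = 649/0.2010 = 3229 d
Zone C: v = q/n = 0.02010/0.15 = 0.1340 m/d → t_C = 158/0.1340 = 1179 d
Total t = 1024 + 3229 + 1179 = 5432 d

5430 days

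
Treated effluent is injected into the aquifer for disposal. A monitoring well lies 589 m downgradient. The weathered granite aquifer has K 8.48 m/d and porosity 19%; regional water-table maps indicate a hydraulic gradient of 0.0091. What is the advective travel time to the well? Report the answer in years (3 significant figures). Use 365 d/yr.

Darcy flux q = K·i = 8.48 × 0.0091 = 0.07717 m/d
v_s = q/n_e = 0.07717/0.19 = 0.4061 m/d
t = L / v = 589 / 0.4061 = 1450 d
   = 1450 / 365 = 3.97 yr

3.97 years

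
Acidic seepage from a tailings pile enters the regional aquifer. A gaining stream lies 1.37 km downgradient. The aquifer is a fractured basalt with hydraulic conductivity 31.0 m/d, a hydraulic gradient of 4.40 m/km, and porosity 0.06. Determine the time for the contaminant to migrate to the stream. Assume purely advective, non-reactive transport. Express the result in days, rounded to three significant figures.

q = Ki = 31.0 × 0.0044 = 0.1364 m/d
v = Ki/n = 31.0·0.0044/0.06 = 2.273 m/d
L = 1.37 km = 1370 m
t = L / v = 1370 / 2.273 = 602.6 d

603 days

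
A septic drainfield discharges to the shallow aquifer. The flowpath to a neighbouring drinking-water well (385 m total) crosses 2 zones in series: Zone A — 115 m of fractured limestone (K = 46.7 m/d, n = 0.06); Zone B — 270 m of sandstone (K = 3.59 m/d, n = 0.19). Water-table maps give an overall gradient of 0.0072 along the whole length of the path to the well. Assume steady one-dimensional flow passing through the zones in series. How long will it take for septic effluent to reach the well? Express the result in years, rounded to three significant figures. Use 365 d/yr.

4.47 years

Continuity: the same q passes through each zone, so ΔH = q·Σ(L_j/K_j) — the zones act as resistances in series.
Σ(L/K) = 115/46.7 + 270/3.59 = 2.463 + 75.21 = 77.67 d
K_eq = L_total / Σ(L/K) = 385 / 77.67 = 4.957 m/d
q = K_eq · i = 4.957 × 0.0072 = 0.03569 m/d (same in every zone)
Zone A: v = q/n = 0.03569/0.06 = 0.5948 m/d → t_A = 115/0.5948 = 193.3 d
Zone B: v = q/n = 0.03569/0.19 = 0.1878 m/d → t_B = 270/0.1878 = 1437 d
Total t = 193.3 + 1437 = 1631 d
   = 1631 / 365 = 4.47 yr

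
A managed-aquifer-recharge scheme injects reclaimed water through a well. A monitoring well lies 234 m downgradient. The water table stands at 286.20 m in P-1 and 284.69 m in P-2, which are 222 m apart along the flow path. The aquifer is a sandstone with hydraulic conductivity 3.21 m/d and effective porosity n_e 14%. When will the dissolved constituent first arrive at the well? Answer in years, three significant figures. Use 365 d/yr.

4.11 years

Hydraulic gradient i = (286.20 − 284.69) / 222 = 1.51 / 222 = 0.006802
Specific discharge q = 3.21 × 0.006802 = 0.02183 m/d
Seepage velocity v = q / n = 0.02183 / 0.14 = 0.1560 m/d
t = L / v = 234 / 0.1560 = 1500 d
   = 1500 / 365 = 4.11 yr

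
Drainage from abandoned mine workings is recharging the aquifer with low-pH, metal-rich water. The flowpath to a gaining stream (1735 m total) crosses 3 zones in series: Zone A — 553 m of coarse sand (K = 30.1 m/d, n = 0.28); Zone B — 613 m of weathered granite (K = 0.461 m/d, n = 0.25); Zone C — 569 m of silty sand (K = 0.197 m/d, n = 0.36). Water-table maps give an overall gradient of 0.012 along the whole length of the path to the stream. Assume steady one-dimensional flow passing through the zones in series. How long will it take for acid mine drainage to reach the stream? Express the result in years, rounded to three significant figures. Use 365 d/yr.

286 years

For zones in series the flux q is common to all zones; the equivalent conductivity is the harmonic (thickness-weighted) mean, K_eq = L_total / Σ(L_j/K_j).
Σ(L/K) = 553/30.1 + 613/0.461 + 569/0.197 = 18.37 + 1330 + 2888 = 4236 d
K_eq = L_total / Σ(L/K) = 1735 / 4236 = 0.4095 m/d
q = K_eq · i = 0.4095 × 0.012 = 0.004915 m/d (same in every zone)
Zone A: v = q/n = 0.004915/0.28 = 0.01755 m/d → t_A = 553/0.01755 = 31510 d
Zone B: v = q/n = 0.004915/0.25 = 0.01966 m/d → t_B = 613/0.01966 = 31180 d
Zone C: v = q/n = 0.004915/0.36 = 0.01365 m/d → t_C = 569/0.01365 = 41680 d
Total t = 31510 + 31180 + 41680 = 104400 d
   = 104400 / 365 = 286 yr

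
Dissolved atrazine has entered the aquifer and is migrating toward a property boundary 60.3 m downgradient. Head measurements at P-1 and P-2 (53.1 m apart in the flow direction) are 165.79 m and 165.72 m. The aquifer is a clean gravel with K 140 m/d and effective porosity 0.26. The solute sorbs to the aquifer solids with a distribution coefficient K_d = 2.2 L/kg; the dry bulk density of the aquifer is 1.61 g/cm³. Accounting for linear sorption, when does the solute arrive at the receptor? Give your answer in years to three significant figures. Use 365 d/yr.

Hydraulic gradient i = (165.79 − 165.72) / 53.1 = 0.07 / 53.1 = 0.001318
Darcy flux q = K·i = 140 × 0.001318 = 0.1846 m/d
Average linear velocity = 0.1846 / 0.26 = 0.7098 m/d
Retardation R = 1 + ρ_b·K_d/n = 1 + 1.61×2.2/0.26 = 14.62
Contaminant velocity v_c = v/R = 0.7098/14.62 = 0.04854 m/d
t = L/v_c = 60.3/0.04854 = 1242 d
   = 1242/365 = 3.40 yr

3.40 years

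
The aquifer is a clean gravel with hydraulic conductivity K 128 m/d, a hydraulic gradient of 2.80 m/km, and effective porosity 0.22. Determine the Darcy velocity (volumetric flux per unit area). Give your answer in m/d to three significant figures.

0.358 m/d

Specific discharge q = 128 × 0.0028 = 0.3584 m/d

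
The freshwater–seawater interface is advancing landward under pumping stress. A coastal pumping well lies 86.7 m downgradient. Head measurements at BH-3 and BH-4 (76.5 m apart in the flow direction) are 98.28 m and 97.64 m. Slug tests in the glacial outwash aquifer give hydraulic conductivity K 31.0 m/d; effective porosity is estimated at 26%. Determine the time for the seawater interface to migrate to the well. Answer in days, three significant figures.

86.9 days

Hydraulic gradient i = (98.28 − 97.64) / 76.5 = 0.64 / 76.5 = 0.008366
Darcy flux q = K·i = 31.0 × 0.008366 = 0.2593 m/d
Seepage velocity v = q / n = 0.2593 / 0.26 = 0.9975 m/d
t = L / v = 86.7 / 0.9975 = 86.92 d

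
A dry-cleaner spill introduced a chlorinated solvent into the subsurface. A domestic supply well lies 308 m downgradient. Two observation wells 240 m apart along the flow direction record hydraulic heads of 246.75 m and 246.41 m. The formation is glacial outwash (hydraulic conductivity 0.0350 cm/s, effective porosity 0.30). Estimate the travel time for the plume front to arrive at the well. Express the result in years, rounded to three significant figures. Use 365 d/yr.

5.91 years

Hydraulic gradient i = (246.75 − 246.41) / 240 = 0.34 / 240 = 0.001417
K = 0.0350 cm/s × 864 = 30.24 m/d
Darcy flux q = K·i = 30.24 × 0.001417 = 0.04284 m/d
Average linear velocity = 0.04284 / 0.30 = 0.1428 m/d
t = L / v = 308 / 0.1428 = 2157 d
   = 2157 / 365 = 5.91 yr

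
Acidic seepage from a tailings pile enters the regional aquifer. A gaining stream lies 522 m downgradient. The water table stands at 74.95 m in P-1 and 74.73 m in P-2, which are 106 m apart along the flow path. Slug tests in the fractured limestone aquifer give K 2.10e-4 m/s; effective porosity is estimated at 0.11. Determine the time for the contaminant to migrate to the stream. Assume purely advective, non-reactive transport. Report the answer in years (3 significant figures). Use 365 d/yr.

Hydraulic gradient i = (74.95 − 74.73) / 106 = 0.22 / 106 = 0.002075
K = 2.10e-4 m/s × 86400 s/d = 18.14 m/d
q = Ki = 18.14 × 0.002075 = 0.03766 m/d
v = Ki/n = 18.14·0.002075/0.11 = 0.3423 m/d
t = L / v = 522 / 0.3423 = 1525 d
   = 1525 / 365 = 4.18 yr

4.18 years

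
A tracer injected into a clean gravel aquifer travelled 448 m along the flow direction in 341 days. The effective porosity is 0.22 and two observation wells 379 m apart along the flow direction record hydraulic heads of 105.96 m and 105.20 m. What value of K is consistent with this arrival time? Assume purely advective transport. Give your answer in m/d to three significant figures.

Hydraulic gradient i = (105.96 − 105.20) / 379 = 0.76 / 379 = 0.002005
v = L / t = 448 / 341 = 1.314 m/d
K = v · n / i = 1.314 × 0.22 / 0.002005 = 144 m/d

144 m/d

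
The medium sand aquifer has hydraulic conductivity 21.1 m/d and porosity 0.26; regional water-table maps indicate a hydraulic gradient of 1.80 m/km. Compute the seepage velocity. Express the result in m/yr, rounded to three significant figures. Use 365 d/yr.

Darcy flux q = K·i = 21.1 × 0.0018 = 0.03798 m/d
v_s = q/n_e = 0.03798/0.26 = 0.1461 m/d
   = 0.1461 × 365 = 53.3 m/yr

53.3 m/yr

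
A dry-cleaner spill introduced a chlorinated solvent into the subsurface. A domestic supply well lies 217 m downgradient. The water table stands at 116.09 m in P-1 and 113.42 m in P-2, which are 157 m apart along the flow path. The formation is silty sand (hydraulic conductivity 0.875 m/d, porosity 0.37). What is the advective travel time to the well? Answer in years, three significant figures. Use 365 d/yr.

14.8 years

Hydraulic gradient i = (116.09 − 113.42) / 157 = 2.67 / 157 = 0.01701
Darcy flux q = K·i = 0.875 × 0.01701 = 0.01488 m/d
Average linear velocity = 0.01488 / 0.37 = 0.04022 m/d
t = L / v = 217 / 0.04022 = 5396 d
   = 5396 / 365 = 14.8 yr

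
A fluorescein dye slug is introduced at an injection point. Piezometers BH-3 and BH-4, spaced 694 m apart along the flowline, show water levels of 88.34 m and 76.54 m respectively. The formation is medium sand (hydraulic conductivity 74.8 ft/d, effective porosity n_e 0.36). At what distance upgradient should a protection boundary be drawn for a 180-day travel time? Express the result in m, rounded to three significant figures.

Hydraulic gradient i = (88.34 − 76.54) / 694 = 11.80 / 694 = 0.01700
K = 74.8 ft/d × 0.3048 = 22.80 m/d
q = Ki = 22.80 × 0.01700 = 0.3876 m/d
Average linear velocity = 0.3876 / 0.36 = 1.077 m/d
L = v × T = 1.077 × 180 = 193.8 m

194 m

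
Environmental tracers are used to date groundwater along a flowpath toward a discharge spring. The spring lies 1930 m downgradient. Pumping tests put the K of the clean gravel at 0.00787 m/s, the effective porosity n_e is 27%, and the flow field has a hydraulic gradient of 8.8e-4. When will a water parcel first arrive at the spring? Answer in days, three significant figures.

871 days

K = 0.00787 m/s × 86400 s/d = 680.0 m/d
Darcy flux q = K·i = 680.0 × 8.8e-4 = 0.5984 m/d
Average linear velocity = 0.5984 / 0.27 = 2.216 m/d
t = L / v = 1930 / 2.216 = 870.9 d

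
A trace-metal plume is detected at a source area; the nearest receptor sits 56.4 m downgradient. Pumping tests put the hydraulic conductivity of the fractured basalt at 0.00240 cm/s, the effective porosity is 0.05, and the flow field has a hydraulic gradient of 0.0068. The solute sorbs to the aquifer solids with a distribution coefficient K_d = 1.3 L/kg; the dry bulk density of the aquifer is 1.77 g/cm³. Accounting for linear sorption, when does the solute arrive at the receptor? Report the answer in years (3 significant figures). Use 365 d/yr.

25.8 years

K = 0.00240 cm/s × 864 = 2.074 m/d
Specific discharge q = 2.074 × 0.0068 = 0.01410 m/d
v = Ki/n = 2.074·0.0068/0.05 = 0.2820 m/d
Retardation R = 1 + ρ_b·K_d/n = 1 + 1.77×1.3/0.05 = 47.02
Contaminant velocity v_c = v/R = 0.2820/47.02 = 0.005998 m/d
t = L/v_c = 56.4/0.005998 = 9404 d
   = 9404/365 = 25.8 yr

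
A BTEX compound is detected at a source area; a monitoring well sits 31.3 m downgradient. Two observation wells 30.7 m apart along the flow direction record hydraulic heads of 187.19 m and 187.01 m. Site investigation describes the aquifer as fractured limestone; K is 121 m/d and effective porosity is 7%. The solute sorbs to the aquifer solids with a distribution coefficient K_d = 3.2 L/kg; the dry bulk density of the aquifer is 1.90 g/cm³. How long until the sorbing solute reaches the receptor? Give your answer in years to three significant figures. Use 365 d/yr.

Hydraulic gradient i = (187.19 − 187.01) / 30.7 = 0.18 / 30.7 = 0.005863
Darcy flux q = K·i = 121 × 0.005863 = 0.7094 m/d
v = Ki/n = 121·0.005863/0.07 = 10.13 m/d
Retardation R = 1 + ρ_b·K_d/n = 1 + 1.90×3.2/0.07 = 87.86
Contaminant velocity v_c = v/R = 10.13/87.86 = 0.1154 m/d
t = L/v_c = 31.3/0.1154 = 271.3 d
   = 271.3/365 = 0.743 yr

0.743 years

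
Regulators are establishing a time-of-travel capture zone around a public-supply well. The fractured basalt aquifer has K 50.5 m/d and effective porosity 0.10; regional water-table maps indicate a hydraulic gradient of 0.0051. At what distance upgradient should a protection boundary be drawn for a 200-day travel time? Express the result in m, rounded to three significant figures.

Darcy flux q = K·i = 50.5 × 0.0051 = 0.2576 m/d
v = Ki/n = 50.5·0.0051/0.10 = 2.576 m/d
L = v × T = 2.576 × 200 = 515.1 m

515 m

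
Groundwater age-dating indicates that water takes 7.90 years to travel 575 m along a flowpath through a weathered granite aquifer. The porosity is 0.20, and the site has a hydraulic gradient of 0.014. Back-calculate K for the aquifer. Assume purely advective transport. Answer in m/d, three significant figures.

2.85 m/d

t = 7.90 years = 2884 d
v = L / t = 575 / 2884 = 0.1994 m/d
K = v · n / i = 0.1994 × 0.20 / 0.014 = 2.85 m/d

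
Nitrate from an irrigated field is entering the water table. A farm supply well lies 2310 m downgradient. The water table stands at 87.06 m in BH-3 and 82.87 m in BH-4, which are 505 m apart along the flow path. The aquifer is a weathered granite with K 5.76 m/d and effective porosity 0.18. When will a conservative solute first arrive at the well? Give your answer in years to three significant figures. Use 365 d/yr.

23.8 years

Hydraulic gradient i = (87.06 − 82.87) / 505 = 4.19 / 505 = 0.008297
Specific discharge q = 5.76 × 0.008297 = 0.04779 m/d
v = Ki/n = 5.76·0.008297/0.18 = 0.2655 m/d
t = L / v = 2310 / 0.2655 = 8700 d
   = 8700 / 365 = 23.8 yr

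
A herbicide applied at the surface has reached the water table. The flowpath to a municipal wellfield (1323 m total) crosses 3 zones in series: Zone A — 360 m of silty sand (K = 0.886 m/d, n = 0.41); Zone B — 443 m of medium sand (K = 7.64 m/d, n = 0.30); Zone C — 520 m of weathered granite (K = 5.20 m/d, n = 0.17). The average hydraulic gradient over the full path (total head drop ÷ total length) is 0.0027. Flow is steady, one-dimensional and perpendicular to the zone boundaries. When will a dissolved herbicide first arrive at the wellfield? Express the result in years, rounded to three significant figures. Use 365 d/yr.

For zones in series the flux q is common to all zones; the equivalent conductivity is the harmonic (thickness-weighted) mean, K_eq = L_total / Σ(L_j/K_j).
Σ(L/K) = 360/0.886 + 443/7.64 + 520/5.20 = 406.3 + 57.98 + 100.0 = 564.3 d
K_eq = L_total / Σ(L/K) = 1323 / 564.3 = 2.344 m/d
q = K_eq · i = 2.344 × 0.0027 = 0.006330 m/d (same in every zone)
Zone A: v = q/n = 0.006330/0.41 = 0.01544 m/d → t_A = 360/0.01544 = 23320 d
Zone B: v = q/n = 0.006330/0.30 = 0.02110 m/d → t_B = 443/0.02110 = 20990 d
Zone C: v = q/n = 0.006330/0.17 = 0.03724 m/d → t_C = 520/0.03724 = 13970 d
Total t = 23320 + 20990 + 13970 = 58280 d
   = 58280 / 365 = 160 yr

160 years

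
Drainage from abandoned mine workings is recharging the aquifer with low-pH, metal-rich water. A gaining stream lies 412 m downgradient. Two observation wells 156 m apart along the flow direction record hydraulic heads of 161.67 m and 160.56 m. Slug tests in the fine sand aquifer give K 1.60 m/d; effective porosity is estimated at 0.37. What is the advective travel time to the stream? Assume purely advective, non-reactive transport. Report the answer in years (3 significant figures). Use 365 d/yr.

Hydraulic gradient i = (161.67 − 160.56) / 156 = 1.11 / 156 = 0.007115
Darcy flux q = K·i = 1.60 × 0.007115 = 0.01138 m/d
Seepage velocity v = q / n = 0.01138 / 0.37 = 0.03077 m/d
t = L / v = 412 / 0.03077 = 13390 d
   = 13390 / 365 = 36.7 yr

36.7 years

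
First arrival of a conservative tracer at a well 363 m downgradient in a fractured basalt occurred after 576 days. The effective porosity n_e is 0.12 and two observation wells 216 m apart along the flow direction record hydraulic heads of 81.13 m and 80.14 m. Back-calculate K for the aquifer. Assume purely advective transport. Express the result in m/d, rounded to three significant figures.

Hydraulic gradient i = (81.13 − 80.14) / 216 = 0.99 / 216 = 0.004583
v = L / t = 363 / 576 = 0.6302 m/d
K = v · n / i = 0.6302 × 0.12 / 0.004583 = 16.5 m/d

16.5 m/d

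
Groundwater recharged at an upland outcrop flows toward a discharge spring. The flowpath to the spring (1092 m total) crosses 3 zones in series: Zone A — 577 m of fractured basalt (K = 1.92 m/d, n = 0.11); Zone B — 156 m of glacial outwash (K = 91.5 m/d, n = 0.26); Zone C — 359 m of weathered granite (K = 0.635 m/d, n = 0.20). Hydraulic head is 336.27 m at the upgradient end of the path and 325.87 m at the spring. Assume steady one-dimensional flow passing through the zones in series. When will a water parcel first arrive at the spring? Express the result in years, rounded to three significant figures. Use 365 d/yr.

40.2 years

Total head drop ΔH = 336.27 − 325.87 = 10.40 m
Continuity: the same q passes through each zone, so ΔH = q·Σ(L_j/K_j) — the zones act as resistances in series.
Σ(L/K) = 577/1.92 + 156/91.5 + 359/0.635 = 300.5 + 1.705 + 565.4 = 867.6 d
q = ΔH / Σ(L/K) = 10.40 / 867.6 = 0.01199 m/d (same in every zone)
Zone A: v = q/n = 0.01199/0.11 = 0.1090 m/d → t_A = 577/0.1090 = 5295 d
Zone B: v = q/n = 0.01199/0.26 = 0.04611 m/d → t_B = 156/0.04611 = 3384 d
Zone C: v = q/n = 0.01199/0.20 = 0.05994 m/d → t_C = 359/0.05994 = 5990 d
Total t = 5295 + 3384 + 5990 = 14670 d
   = 14670 / 365 = 40.2 yr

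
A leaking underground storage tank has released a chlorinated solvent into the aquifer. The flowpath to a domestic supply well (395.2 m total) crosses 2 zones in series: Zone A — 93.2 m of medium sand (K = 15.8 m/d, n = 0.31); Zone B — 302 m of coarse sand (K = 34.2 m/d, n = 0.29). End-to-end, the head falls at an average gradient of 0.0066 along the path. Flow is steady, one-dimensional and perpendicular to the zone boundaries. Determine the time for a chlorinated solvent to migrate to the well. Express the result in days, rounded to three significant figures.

658 days

Steady 1-D flow in series ⇒ the Darcy flux q is identical in every zone and the zone head losses add (resistances L/K in series).
Σ(L/K) = 93.2/15.8 + 302/34.2 = 5.899 + 8.830 = 14.73 d
K_eq = L_total / Σ(L/K) = 395.2 / 14.73 = 26.83 m/d
q = K_eq · i = 26.83 × 0.0066 = 0.1771 m/d (same in every zone)
Zone A: v = q/n = 0.1771/0.31 = 0.5712 m/d → t_A = 93.2/0.5712 = 163.2 d
Zone B: v = q/n = 0.1771/0.29 = 0.6106 m/d → t_B = 302/0.6106 = 494.6 d
Total t = 163.2 + 494.6 = 657.7 d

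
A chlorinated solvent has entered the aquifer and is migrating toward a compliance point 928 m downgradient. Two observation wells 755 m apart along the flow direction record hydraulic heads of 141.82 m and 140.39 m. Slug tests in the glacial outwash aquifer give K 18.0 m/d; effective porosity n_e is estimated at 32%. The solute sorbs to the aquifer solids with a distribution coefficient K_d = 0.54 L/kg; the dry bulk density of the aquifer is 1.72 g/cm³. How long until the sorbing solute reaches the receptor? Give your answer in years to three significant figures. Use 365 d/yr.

93.1 years

Hydraulic gradient i = (141.82 − 140.39) / 755 = 1.43 / 755 = 0.001894
q = Ki = 18.0 × 0.001894 = 0.03409 m/d
v = Ki/n = 18.0·0.001894/0.32 = 0.1065 m/d
Retardation R = 1 + ρ_b·K_d/n = 1 + 1.72×0.54/0.32 = 3.903
Contaminant velocity v_c = v/R = 0.1065/3.903 = 0.02730 m/d
t = L/v_c = 928/0.02730 = 33990 d
   = 33990/365 = 93.1 yr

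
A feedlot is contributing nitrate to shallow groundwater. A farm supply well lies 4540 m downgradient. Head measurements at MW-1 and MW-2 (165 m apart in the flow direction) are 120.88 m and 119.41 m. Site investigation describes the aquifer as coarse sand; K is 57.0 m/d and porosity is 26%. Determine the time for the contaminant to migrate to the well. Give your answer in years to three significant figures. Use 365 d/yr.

Hydraulic gradient i = (120.88 − 119.41) / 165 = 1.47 / 165 = 0.008909
Specific discharge q = 57.0 × 0.008909 = 0.5078 m/d
v = Ki/n = 57.0·0.008909/0.26 = 1.953 m/d
t = L / v = 4540 / 1.953 = 2324 d
   = 2324 / 365 = 6.37 yr

6.37 years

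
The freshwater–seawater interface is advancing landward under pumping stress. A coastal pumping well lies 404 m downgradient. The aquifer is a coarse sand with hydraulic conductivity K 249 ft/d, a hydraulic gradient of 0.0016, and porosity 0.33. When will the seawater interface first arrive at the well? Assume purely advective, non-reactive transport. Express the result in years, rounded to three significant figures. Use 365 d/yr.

3.01 years

K = 249 ft/d × 0.3048 = 75.90 m/d
q = Ki = 75.90 × 0.0016 = 0.1214 m/d
Seepage velocity v = q / n = 0.1214 / 0.33 = 0.3680 m/d
t = L / v = 404 / 0.3680 = 1098 d
   = 1098 / 365 = 3.01 yr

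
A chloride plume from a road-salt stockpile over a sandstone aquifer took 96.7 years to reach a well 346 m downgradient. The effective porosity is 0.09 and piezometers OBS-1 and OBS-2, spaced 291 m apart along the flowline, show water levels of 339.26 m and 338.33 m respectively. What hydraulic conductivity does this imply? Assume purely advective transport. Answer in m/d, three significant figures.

Hydraulic gradient i = (339.26 − 338.33) / 291 = 0.93 / 291 = 0.003196
t = 96.7 years = 35300 d
v = L / t = 346 / 35300 = 0.009803 m/d
K = v · n / i = 0.009803 × 0.09 / 0.003196 = 0.276 m/d

0.276 m/d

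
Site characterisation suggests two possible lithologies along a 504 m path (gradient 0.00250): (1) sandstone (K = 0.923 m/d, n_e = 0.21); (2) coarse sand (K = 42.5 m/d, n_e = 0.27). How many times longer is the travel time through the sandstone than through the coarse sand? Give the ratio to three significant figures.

Unit 1 (sandstone): v = 0.923×0.0025/0.21 = 0.01099 m/d, t = 504/0.01099 = 45870 d
Unit 2 (coarse sand): v = 42.5×0.0025/0.27 = 0.3935 m/d, t = 504/0.3935 = 1281 d
t(sandstone) / t(coarse sand) = 45870/1281 = 35.8

35.8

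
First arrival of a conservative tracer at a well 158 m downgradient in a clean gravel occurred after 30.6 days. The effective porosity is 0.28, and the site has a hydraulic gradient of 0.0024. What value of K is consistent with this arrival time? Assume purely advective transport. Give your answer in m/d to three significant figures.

v = L / t = 158 / 30.6 = 5.163 m/d
K = v · n / i = 5.163 × 0.28 / 0.0024 = 602 m/d

602 m/d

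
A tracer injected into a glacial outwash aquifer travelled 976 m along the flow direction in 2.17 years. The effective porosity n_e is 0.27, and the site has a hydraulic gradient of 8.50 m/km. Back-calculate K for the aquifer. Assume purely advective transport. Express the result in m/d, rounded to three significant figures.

39.1 m/d

t = 2.17 years = 792.1 d
v = L / t = 976 / 792.1 = 1.232 m/d
K = v · n / i = 1.232 × 0.27 / 0.0085 = 39.1 m/d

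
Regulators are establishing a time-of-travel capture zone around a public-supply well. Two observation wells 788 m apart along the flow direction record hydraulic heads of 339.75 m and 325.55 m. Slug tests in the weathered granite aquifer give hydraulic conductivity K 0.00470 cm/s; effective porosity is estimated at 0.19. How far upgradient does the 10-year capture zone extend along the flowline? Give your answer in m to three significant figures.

Hydraulic gradient i = (339.75 − 325.55) / 788 = 14.20 / 788 = 0.01802
K = 0.00470 cm/s × 864 = 4.061 m/d
Darcy flux q = K·i = 4.061 × 0.01802 = 0.07318 m/d
Seepage velocity v = q / n = 0.07318 / 0.19 = 0.3851 m/d
T = 10 yr × 365 = 3650 d
L = v × T = 0.3851 × 3650 = 1406 m

1410 m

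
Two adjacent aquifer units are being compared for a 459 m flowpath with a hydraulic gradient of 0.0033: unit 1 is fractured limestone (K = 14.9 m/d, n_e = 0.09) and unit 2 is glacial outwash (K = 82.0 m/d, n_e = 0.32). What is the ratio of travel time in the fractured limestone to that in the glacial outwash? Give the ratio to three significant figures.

Unit 1 (fractured limestone): v = 14.9×0.0033/0.09 = 0.5463 m/d, t = 459/0.5463 = 840.1 d
Unit 2 (glacial outwash): v = 82.0×0.0033/0.32 = 0.8456 m/d, t = 459/0.8456 = 542.8 d
t(fractured limestone) / t(glacial outwash) = 840.1/542.8 = 1.55

1.55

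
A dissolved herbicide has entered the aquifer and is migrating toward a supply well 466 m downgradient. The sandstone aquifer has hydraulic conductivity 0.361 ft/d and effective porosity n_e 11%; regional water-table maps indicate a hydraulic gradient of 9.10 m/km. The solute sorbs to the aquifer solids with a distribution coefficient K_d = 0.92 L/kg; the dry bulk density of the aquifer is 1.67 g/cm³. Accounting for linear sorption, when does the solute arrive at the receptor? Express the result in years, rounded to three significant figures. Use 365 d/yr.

K = 0.361 ft/d × 0.3048 = 0.1100 m/d
Darcy flux q = K·i = 0.1100 × 0.0091 = 0.001001 m/d
Seepage velocity v = q / n = 0.001001 / 0.11 = 0.009103 m/d
Retardation R = 1 + ρ_b·K_d/n = 1 + 1.67×0.92/0.11 = 14.97
Contaminant velocity v_c = v/R = 0.009103/14.97 = 6.082e-4 m/d
t = L/v_c = 466/6.082e-4 = 766200 d
   = 766200/365 = 2100 yr

2100 years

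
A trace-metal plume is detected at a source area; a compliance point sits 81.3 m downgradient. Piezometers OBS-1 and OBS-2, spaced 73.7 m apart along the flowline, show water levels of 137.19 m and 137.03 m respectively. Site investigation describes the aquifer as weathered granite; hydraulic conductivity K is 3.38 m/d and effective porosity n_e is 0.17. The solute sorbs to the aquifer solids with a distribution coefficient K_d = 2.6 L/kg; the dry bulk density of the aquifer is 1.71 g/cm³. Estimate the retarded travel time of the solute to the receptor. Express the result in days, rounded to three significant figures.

51100 days

Hydraulic gradient i = (137.19 − 137.03) / 73.7 = 0.16 / 73.7 = 0.002171
Specific discharge q = 3.38 × 0.002171 = 0.007338 m/d
v_s = q/n_e = 0.007338/0.17 = 0.04316 m/d
Retardation R = 1 + ρ_b·K_d/n = 1 + 1.71×2.6/0.17 = 27.15
Contaminant velocity v_c = v/R = 0.04316/27.15 = 0.001590 m/d
t = L/v_c = 81.3/0.001590 = 51140 d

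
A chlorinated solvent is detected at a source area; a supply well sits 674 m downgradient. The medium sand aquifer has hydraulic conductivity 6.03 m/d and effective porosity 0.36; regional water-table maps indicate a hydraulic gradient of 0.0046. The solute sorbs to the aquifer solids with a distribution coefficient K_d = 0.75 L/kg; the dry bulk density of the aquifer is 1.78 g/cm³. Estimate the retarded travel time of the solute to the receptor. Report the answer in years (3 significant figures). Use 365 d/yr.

Specific discharge q = 6.03 × 0.0046 = 0.02774 m/d
Seepage velocity v = q / n = 0.02774 / 0.36 = 0.07705 m/d
Retardation R = 1 + ρ_b·K_d/n = 1 + 1.78×0.75/0.36 = 4.708
Contaminant velocity v_c = v/R = 0.07705/4.708 = 0.01636 m/d
t = L/v_c = 674/0.01636 = 41190 d
   = 41190/365 = 113 yr

113 years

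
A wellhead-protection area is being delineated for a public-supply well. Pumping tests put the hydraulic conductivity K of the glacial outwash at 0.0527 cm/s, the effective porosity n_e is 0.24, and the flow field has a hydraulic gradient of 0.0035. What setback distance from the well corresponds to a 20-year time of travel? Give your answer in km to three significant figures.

K = 0.0527 cm/s × 864 = 45.53 m/d
Specific discharge q = 45.53 × 0.0035 = 0.1594 m/d
v = Ki/n = 45.53·0.0035/0.24 = 0.6640 m/d
T = 20 yr × 365 = 7300 d
L = v × T = 0.6640 × 7300 = 4847 m
   = 4.85 km

4.85 km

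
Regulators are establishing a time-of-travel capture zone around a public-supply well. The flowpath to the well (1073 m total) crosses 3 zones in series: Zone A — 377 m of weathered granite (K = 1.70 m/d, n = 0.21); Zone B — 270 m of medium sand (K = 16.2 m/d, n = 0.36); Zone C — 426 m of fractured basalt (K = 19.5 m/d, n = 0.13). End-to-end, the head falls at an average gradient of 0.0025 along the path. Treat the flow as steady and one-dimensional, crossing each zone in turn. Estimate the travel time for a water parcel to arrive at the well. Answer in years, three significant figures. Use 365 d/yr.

61.6 years

For zones in series the flux q is common to all zones; the equivalent conductivity is the harmonic (thickness-weighted) mean, K_eq = L_total / Σ(L_j/K_j).
Σ(L/K) = 377/1.70 + 270/16.2 + 426/19.5 = 221.8 + 16.67 + 21.85 = 260.3 d
K_eq = L_total / Σ(L/K) = 1073 / 260.3 = 4.123 m/d
q = K_eq · i = 4.123 × 0.0025 = 0.01031 m/d (same in every zone)
Zone A: v = q/n = 0.01031/0.21 = 0.04908 m/d → t_A = 377/0.04908 = 7682 d
Zone B: v = q/n = 0.01031/0.36 = 0.02863 m/d → t_B = 270/0.02863 = 9431 d
Zone C: v = q/n = 0.01031/0.13 = 0.07928 m/d → t_C = 426/0.07928 = 5373 d
Total t = 7682 + 9431 + 5373 = 22490 d
   = 22490 / 365 = 61.6 yr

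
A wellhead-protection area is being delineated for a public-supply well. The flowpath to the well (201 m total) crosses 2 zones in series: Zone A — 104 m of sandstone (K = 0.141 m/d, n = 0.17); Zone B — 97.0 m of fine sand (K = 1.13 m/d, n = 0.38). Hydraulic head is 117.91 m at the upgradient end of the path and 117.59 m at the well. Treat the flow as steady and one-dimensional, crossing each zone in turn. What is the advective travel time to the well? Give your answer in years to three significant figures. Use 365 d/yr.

Total head drop ΔH = 117.91 − 117.59 = 0.32 m
Steady 1-D flow in series ⇒ the Darcy flux q is identical in every zone and the zone head losses add (resistances L/K in series).
Σ(L/K) = 104/0.141 + 97.0/1.13 = 737.6 + 85.84 = 823.4 d
q = ΔH / Σ(L/K) = 0.32 / 823.4 = 3.886e-4 m/d (same in every zone)
Zone A: v = q/n = 3.886e-4/0.17 = 0.002286 m/d → t_A = 104/0.002286 = 45490 d
Zone B: v = q/n = 3.886e-4/0.38 = 0.001023 m/d → t_B = 97.0/0.001023 = 94850 d
Total t = 45490 + 94850 = 140300 d
   = 140300 / 365 = 385 yr

385 years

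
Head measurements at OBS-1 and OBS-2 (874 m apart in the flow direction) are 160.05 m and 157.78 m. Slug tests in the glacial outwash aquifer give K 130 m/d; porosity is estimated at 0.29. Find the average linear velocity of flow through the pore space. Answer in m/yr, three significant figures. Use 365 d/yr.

425 m/yr

Hydraulic gradient i = (160.05 − 157.78) / 874 = 2.27 / 874 = 0.002597
Darcy flux q = K·i = 130 × 0.002597 = 0.3376 m/d
Seepage velocity v = q / n = 0.3376 / 0.29 = 1.164 m/d
   = 1.164 × 365 = 425 m/yr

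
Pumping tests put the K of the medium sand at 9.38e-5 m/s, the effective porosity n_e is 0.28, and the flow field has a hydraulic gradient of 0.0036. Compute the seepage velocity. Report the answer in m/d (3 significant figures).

K = 9.38e-5 m/s × 86400 s/d = 8.104 m/d
Darcy flux q = K·i = 8.104 × 0.0036 = 0.02918 m/d
Average linear velocity = 0.02918 / 0.28 = 0.1042 m/d

0.104 m/d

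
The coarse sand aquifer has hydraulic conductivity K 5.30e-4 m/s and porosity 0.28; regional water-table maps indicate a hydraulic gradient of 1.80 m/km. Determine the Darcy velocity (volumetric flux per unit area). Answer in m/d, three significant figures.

0.0824 m/d

K = 5.30e-4 m/s × 86400 s/d = 45.79 m/d
Specific discharge q = 45.79 × 0.0018 = 0.08243 m/d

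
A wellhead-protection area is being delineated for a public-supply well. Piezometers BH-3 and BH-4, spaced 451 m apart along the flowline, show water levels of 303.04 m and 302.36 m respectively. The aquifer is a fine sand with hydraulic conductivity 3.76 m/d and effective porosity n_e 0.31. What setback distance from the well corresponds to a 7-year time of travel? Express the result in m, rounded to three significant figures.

Hydraulic gradient i = (303.04 − 302.36) / 451 = 0.68 / 451 = 0.001508
Specific discharge q = 3.76 × 0.001508 = 0.005669 m/d
v = Ki/n = 3.76·0.001508/0.31 = 0.01829 m/d
T = 7 yr × 365 = 2555 d
L = v × T = 0.01829 × 2555 = 46.73 m

46.7 m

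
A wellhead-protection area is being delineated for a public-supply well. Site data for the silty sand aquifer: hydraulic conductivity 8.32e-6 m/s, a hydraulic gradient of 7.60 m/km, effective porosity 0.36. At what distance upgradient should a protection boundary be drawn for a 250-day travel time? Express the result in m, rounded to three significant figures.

K = 8.32e-6 m/s × 86400 s/d = 0.7188 m/d
Darcy flux q = K·i = 0.7188 × 0.0076 = 0.005463 m/d
Seepage velocity v = q / n = 0.005463 / 0.36 = 0.01518 m/d
L = v × T = 0.01518 × 250 = 3.794 m

3.79 m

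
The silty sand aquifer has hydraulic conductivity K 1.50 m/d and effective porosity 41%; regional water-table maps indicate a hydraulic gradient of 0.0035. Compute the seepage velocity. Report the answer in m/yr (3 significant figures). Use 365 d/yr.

Specific discharge q = 1.50 × 0.0035 = 0.005250 m/d
Seepage velocity v = q / n = 0.005250 / 0.41 = 0.01280 m/d
   = 0.01280 × 365 = 4.67 m/yr

4.67 m/yr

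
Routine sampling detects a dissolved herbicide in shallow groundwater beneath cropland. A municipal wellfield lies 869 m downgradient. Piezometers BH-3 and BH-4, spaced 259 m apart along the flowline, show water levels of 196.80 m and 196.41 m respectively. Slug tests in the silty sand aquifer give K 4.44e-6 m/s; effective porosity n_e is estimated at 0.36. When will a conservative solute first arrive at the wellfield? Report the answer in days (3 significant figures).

Hydraulic gradient i = (196.80 − 196.41) / 259 = 0.39 / 259 = 0.001506
K = 4.44e-6 m/s × 86400 s/d = 0.3836 m/d
Specific discharge q = 0.3836 × 0.001506 = 5.776e-4 m/d
Average linear velocity = 5.776e-4 / 0.36 = 0.001605 m/d
t = L / v = 869 / 0.001605 = 541600 d

542000 days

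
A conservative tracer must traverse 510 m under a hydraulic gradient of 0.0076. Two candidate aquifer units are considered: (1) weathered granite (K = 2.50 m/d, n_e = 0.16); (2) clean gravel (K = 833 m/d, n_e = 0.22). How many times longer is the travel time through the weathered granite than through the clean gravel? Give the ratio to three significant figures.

Unit 1 (weathered granite): v = 2.50×0.0076/0.16 = 0.1188 m/d, t = 510/0.1188 = 4295 d
Unit 2 (clean gravel): v = 833×0.0076/0.22 = 28.78 m/d, t = 510/28.78 = 17.72 d
t(weathered granite) / t(clean gravel) = 4295/17.72 = 242

242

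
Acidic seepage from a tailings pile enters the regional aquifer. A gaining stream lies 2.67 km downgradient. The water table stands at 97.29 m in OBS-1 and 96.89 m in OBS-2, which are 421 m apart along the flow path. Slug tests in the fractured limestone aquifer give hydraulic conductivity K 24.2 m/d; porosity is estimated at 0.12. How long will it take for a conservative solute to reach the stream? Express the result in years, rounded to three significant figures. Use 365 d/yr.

Hydraulic gradient i = (97.29 − 96.89) / 421 = 0.40 / 421 = 9.501e-4
q = Ki = 24.2 × 9.501e-4 = 0.02299 m/d
Average linear velocity = 0.02299 / 0.12 = 0.1916 m/d
L = 2.67 km = 2670 m
t = L / v = 2670 / 0.1916 = 13930 d
   = 13930 / 365 = 38.2 yr

38.2 years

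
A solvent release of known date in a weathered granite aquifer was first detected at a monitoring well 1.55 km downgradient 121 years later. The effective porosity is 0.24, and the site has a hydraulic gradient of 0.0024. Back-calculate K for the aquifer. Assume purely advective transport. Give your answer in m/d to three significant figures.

t = 121 years = 44170 d
L = 1.55 km = 1550 m
v = L / t = 1550 / 44170 = 0.03510 m/d
K = v · n / i = 0.03510 × 0.24 / 0.0024 = 3.51 m/d

3.51 m/d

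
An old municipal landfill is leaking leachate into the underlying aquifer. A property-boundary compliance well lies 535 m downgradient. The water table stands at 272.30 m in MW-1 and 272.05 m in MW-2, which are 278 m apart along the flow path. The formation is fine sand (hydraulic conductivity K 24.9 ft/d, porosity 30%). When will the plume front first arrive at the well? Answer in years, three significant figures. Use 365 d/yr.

64.4 years

Hydraulic gradient i = (272.30 − 272.05) / 278 = 0.25 / 278 = 8.993e-4
K = 24.9 ft/d × 0.3048 = 7.590 m/d
q = Ki = 7.590 × 8.993e-4 = 0.006825 m/d
Average linear velocity = 0.006825 / 0.30 = 0.02275 m/d
t = L / v = 535 / 0.02275 = 23520 d
   = 23520 / 365 = 64.4 yr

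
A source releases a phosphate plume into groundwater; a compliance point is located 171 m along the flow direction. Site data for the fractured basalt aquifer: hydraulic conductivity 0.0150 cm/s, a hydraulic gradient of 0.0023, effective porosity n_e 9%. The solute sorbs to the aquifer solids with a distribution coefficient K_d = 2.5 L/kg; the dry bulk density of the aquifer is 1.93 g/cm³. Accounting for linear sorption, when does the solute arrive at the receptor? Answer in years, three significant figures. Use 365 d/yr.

K = 0.0150 cm/s × 864 = 12.96 m/d
Darcy flux q = K·i = 12.96 × 0.0023 = 0.02981 m/d
Average linear velocity = 0.02981 / 0.09 = 0.3312 m/d
Retardation R = 1 + ρ_b·K_d/n = 1 + 1.93×2.5/0.09 = 54.61
Contaminant velocity v_c = v/R = 0.3312/54.61 = 0.006065 m/d
t = L/v_c = 171/0.006065 = 28200 d
   = 28200/365 = 77.2 yr

77.2 years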